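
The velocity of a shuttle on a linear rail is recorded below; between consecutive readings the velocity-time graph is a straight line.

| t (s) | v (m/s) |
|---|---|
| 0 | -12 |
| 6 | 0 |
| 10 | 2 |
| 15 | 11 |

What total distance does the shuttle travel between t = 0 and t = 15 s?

Distance (not displacement) is the total path length: add the absolute areas under v-t.
0–6 s: |½(-12 + 0)(6)| = 36 m
6–10 s: |½(0 + 2)(4)| = 4 m
10–15 s: |½(2 + 11)(5)| = 32.5 m
Total distance = 72.5 m

72.5 m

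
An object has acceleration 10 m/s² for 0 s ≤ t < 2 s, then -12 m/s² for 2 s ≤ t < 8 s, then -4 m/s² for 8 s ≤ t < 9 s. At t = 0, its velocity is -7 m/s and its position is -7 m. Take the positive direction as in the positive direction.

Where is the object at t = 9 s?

On each constant-a segment, Δv = aΔt and Δx = v₀Δt + ½aΔt²; chain segment to segment.
0–2 s: v starts -7 m/s; Δx = -7·2 + ½·10·2² = 6 m; v ends 13 m/s.
2–8 s: v starts 13 m/s; Δx = 13·6 + ½·-12·6² = -138 m; v ends -59 m/s.
8–9 s: v starts -59 m/s; Δx = -59·1 + ½·-4·1² = -61 m; v ends -63 m/s.
x(9) = -7 + Σ Δx = -200 m.

-200 m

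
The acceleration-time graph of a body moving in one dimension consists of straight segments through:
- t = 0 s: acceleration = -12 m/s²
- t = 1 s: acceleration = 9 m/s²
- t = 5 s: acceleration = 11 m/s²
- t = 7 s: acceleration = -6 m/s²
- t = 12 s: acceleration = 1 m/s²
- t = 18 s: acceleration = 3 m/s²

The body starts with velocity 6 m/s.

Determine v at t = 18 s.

Δv equals the area under the a-t graph; then v = v₀ + Δv.
0–1 s: ½(-12 + 9)(1) = -1.5 m/s
1–5 s: ½(9 + 11)(4) = 40 m/s
5–7 s: ½(11 + -6)(2) = 5 m/s
7–12 s: ½(-6 + 1)(5) = -12.5 m/s
12–18 s: ½(1 + 3)(6) = 12 m/s
Δv = 43 m/s, so v(18) = 6 + (43) = 49 m/s.

49 m/s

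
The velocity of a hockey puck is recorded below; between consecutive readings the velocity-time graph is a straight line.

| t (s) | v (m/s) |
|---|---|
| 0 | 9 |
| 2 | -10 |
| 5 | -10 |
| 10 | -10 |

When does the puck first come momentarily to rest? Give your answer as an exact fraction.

t = 18/19 s

v changes sign on 0–2 s (from 9 to -10); the graph is linear there, so v = 0 at t = 0 + (-9)·(2 − 0)/(-10 − 9) = 18/19 s.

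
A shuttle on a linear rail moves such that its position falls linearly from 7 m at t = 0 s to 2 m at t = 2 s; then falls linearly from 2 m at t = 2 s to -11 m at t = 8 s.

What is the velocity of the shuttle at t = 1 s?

Velocity is the slope of the x-t graph on 0–2 s: (2 − 7)/(2 − 0) = -2.5 m/s.

-2.5 m/s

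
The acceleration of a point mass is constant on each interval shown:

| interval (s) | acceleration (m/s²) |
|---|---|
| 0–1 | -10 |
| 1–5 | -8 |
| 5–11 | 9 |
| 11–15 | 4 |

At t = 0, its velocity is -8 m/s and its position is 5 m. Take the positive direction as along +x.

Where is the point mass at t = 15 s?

On each constant-a segment, Δv = aΔt and Δx = v₀Δt + ½aΔt²; chain segment to segment.
0–1 s: v starts -8 m/s; Δx = -8·1 + ½·-10·1² = -13 m; v ends -18 m/s.
1–5 s: v starts -18 m/s; Δx = -18·4 + ½·-8·4² = -136 m; v ends -50 m/s.
5–11 s: v starts -50 m/s; Δx = -50·6 + ½·9·6² = -138 m; v ends 4 m/s.
11–15 s: v starts 4 m/s; Δx = 4·4 + ½·4·4² = 48 m; v ends 20 m/s.
x(15) = 5 + Σ Δx = -234 m.

-234 m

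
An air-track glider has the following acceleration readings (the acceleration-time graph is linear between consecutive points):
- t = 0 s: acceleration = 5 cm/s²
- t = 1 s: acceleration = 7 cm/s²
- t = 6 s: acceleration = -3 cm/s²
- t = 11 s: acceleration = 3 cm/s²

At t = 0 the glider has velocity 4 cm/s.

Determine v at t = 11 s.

Δv equals the area under the a-t graph; then v = v₀ + Δv.
0–1 s: ½(5 + 7)(1) = 6 cm/s
1–6 s: ½(7 + -3)(5) = 10 cm/s
6–11 s: ½(-3 + 3)(5) = 0 cm/s
Δv = 16 cm/s, so v(11) = 4 + (16) = 20 cm/s.

20 cm/s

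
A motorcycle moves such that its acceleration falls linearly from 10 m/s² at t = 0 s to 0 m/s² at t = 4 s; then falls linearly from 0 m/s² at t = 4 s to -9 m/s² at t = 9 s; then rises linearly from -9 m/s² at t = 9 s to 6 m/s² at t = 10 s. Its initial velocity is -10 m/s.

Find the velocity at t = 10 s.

Δv equals the area under the a-t graph; then v = v₀ + Δv.
0–4 s: ½(10 + 0)(4) = 20 m/s
4–9 s: ½(0 + -9)(5) = -22.5 m/s
9–10 s: ½(-9 + 6)(1) = -1.5 m/s
Δv = -4 m/s, so v(10) = -10 + (-4) = -14 m/s.

-14 m/s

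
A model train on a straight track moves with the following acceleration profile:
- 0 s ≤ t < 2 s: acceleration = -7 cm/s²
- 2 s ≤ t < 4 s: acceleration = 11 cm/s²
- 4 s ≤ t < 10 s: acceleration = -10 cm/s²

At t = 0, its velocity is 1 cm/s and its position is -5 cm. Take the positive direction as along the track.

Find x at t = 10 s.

-147 cm

On each constant-a segment, Δv = aΔt and Δx = v₀Δt + ½aΔt²; chain segment to segment.
0–2 s: v starts 1 cm/s; Δx = 1·2 + ½·-7·2² = -12 cm; v ends -13 cm/s.
2–4 s: v starts -13 cm/s; Δx = -13·2 + ½·11·2² = -4 cm; v ends 9 cm/s.
4–10 s: v starts 9 cm/s; Δx = 9·6 + ½·-10·6² = -126 cm; v ends -51 cm/s.
x(10) = -5 + Σ Δx = -147 cm.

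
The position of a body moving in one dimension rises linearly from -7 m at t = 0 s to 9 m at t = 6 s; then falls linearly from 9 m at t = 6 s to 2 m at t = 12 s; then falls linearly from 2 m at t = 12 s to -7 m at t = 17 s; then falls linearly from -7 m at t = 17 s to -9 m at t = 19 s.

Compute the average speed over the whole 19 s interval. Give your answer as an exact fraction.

34/19 m/s

Average speed = (total path length)/(elapsed time); on a piecewise-linear x-t graph the path length is Σ|Δx|.
0–6 s: |Δx| = |9 − -7| = 16 m
6–12 s: |Δx| = |2 − 9| = 7 m
12–17 s: |Δx| = |-7 − 2| = 9 m
17–19 s: |Δx| = |-9 − -7| = 2 m
Total path = 34 m; average speed = 34/19 = 34/19 m/s.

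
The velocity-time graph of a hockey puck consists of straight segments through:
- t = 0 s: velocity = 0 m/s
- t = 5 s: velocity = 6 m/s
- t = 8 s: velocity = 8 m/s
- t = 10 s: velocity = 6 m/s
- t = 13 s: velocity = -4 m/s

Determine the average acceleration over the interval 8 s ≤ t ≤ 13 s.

Average acceleration = Δv/Δt = (-4 − 8)/(13 − 8) = -2.4 m/s².

-2.4 m/s²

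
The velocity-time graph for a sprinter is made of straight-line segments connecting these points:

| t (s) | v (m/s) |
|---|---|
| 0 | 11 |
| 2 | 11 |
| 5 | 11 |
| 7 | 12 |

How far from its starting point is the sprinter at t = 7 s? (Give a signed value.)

78 m

Net displacement equals the area under the velocity-time graph (areas below the axis count negative).
0–2 s: 11 × 2 = 22 m
2–5 s: 11 × 3 = 33 m
5–7 s: ½(11 + 12)(2) = 23 m
Net displacement = 78 m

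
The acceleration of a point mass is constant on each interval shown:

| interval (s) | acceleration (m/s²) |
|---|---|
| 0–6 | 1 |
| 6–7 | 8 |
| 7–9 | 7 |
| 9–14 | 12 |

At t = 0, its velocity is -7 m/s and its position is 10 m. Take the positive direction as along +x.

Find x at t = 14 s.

On each constant-a segment, Δv = aΔt and Δx = v₀Δt + ½aΔt²; chain segment to segment.
0–6 s: v starts -7 m/s; Δx = -7·6 + ½·1·6² = -24 m; v ends -1 m/s.
6–7 s: v starts -1 m/s; Δx = -1·1 + ½·8·1² = 3 m; v ends 7 m/s.
7–9 s: v starts 7 m/s; Δx = 7·2 + ½·7·2² = 28 m; v ends 21 m/s.
9–14 s: v starts 21 m/s; Δx = 21·5 + ½·12·5² = 255 m; v ends 81 m/s.
x(14) = 10 + Σ Δx = 272 m.

272 m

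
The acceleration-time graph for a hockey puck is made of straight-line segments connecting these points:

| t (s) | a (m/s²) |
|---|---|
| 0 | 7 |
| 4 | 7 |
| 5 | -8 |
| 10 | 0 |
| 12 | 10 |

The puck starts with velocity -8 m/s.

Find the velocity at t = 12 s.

Δv equals the area under the a-t graph; then v = v₀ + Δv.
0–4 s: 7 × 4 = 28 m/s
4–5 s: ½(7 + -8)(1) = -0.5 m/s
5–10 s: ½(-8 + 0)(5) = -20 m/s
10–12 s: ½(0 + 10)(2) = 10 m/s
Δv = 17.5 m/s, so v(12) = -8 + (17.5) = 9.5 m/s.

9.5 m/s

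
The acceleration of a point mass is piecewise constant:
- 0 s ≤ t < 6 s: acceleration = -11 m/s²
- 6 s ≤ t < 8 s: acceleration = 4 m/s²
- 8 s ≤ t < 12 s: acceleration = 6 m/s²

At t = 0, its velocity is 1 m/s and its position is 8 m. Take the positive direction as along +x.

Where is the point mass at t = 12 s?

-486 m

On each constant-a segment, Δv = aΔt and Δx = v₀Δt + ½aΔt²; chain segment to segment.
0–6 s: v starts 1 m/s; Δx = 1·6 + ½·-11·6² = -192 m; v ends -65 m/s.
6–8 s: v starts -65 m/s; Δx = -65·2 + ½·4·2² = -122 m; v ends -57 m/s.
8–12 s: v starts -57 m/s; Δx = -57·4 + ½·6·4² = -180 m; v ends -33 m/s.
x(12) = 8 + Σ Δx = -486 m.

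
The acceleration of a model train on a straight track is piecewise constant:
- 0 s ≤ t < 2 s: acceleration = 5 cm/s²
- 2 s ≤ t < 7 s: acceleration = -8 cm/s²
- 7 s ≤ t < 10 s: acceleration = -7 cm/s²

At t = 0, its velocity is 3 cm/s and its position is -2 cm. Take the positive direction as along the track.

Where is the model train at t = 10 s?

-133.5 cm

On each constant-a segment, Δv = aΔt and Δx = v₀Δt + ½aΔt²; chain segment to segment.
0–2 s: v starts 3 cm/s; Δx = 3·2 + ½·5·2² = 16 cm; v ends 13 cm/s.
2–7 s: v starts 13 cm/s; Δx = 13·5 + ½·-8·5² = -35 cm; v ends -27 cm/s.
7–10 s: v starts -27 cm/s; Δx = -27·3 + ½·-7·3² = -112.5 cm; v ends -48 cm/s.
x(10) = -2 + Σ Δx = -133.5 cm.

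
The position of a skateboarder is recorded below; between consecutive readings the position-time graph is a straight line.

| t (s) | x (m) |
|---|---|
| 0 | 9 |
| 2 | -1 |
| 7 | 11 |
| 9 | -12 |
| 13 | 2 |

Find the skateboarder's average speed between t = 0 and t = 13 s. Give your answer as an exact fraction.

59/13 m/s

Average speed = (total path length)/(elapsed time); on a piecewise-linear x-t graph the path length is Σ|Δx|.
0–2 s: |Δx| = |-1 − 9| = 10 m
2–7 s: |Δx| = |11 − -1| = 12 m
7–9 s: |Δx| = |-12 − 11| = 23 m
9–13 s: |Δx| = |2 − -12| = 14 m
Total path = 59 m; average speed = 59/13 = 59/13 m/s.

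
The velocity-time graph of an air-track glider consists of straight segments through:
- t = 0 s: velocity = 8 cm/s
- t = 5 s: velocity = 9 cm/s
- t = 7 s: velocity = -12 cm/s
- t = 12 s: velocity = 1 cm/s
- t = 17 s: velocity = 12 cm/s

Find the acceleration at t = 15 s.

2.2 cm/s²

Acceleration is the slope of the v-t graph on 12–17 s: (12 − 1)/(17 − 12) = 2.2 cm/s².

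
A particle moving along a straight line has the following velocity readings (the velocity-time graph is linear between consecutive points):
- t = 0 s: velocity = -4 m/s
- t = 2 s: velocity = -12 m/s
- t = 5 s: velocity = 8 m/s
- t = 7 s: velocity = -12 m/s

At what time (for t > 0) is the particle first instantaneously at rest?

v changes sign on 2–5 s (from -12 to 8); the graph is linear there, so v = 0 at t = 2 + (12)·(5 − 2)/(8 − -12) = 3.8 s.

t = 3.8 s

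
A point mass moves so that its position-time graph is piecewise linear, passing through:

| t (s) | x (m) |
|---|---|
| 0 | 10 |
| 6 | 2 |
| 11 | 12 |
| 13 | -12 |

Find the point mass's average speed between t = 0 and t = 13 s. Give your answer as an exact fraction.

42/13 m/s

Average speed = (total path length)/(elapsed time); on a piecewise-linear x-t graph the path length is Σ|Δx|.
0–6 s: |Δx| = |2 − 10| = 8 m
6–11 s: |Δx| = |12 − 2| = 10 m
11–13 s: |Δx| = |-12 − 12| = 24 m
Total path = 42 m; average speed = 42/13 = 42/13 m/s.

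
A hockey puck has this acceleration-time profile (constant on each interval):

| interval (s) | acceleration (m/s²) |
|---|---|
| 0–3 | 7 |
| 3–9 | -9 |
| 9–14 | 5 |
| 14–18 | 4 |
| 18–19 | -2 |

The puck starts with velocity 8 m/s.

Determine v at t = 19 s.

14 m/s

Δv equals the area under the a-t graph; then v = v₀ + Δv.
0–3 s: 7 × 3 = 21 m/s
3–9 s: -9 × 6 = -54 m/s
9–14 s: 5 × 5 = 25 m/s
14–18 s: 4 × 4 = 16 m/s
18–19 s: -2 × 1 = -2 m/s
Δv = 6 m/s, so v(19) = 8 + (6) = 14 m/s.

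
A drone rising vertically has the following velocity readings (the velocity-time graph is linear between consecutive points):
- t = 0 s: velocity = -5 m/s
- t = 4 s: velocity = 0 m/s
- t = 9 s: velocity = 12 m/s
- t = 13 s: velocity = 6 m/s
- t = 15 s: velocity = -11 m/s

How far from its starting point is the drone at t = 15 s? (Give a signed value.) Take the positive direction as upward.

Net displacement equals the area under the velocity-time graph (areas below the axis count negative).
0–4 s: ½(-5 + 0)(4) = -10 m
4–9 s: ½(0 + 12)(5) = 30 m
9–13 s: ½(12 + 6)(4) = 36 m
13–15 s: ½(6 + -11)(2) = -5 m
Net displacement = 51 m

51 m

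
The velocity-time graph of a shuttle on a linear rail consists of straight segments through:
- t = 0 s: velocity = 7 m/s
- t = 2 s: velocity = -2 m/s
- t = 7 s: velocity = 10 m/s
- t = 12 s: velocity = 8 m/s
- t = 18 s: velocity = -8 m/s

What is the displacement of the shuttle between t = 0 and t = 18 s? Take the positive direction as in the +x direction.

Net displacement equals the area under the velocity-time graph (areas below the axis count negative).
0–2 s: ½(7 + -2)(2) = 5 m
2–7 s: ½(-2 + 10)(5) = 20 m
7–12 s: ½(10 + 8)(5) = 45 m
12–18 s: ½(8 + -8)(6) = 0 m
Net displacement = 70 m

70 m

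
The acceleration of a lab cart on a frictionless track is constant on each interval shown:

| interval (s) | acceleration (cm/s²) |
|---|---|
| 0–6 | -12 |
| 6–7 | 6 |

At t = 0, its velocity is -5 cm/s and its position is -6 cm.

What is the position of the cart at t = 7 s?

-326 cm

On each constant-a segment, Δv = aΔt and Δx = v₀Δt + ½aΔt²; chain segment to segment.
0–6 s: v starts -5 cm/s; Δx = -5·6 + ½·-12·6² = -246 cm; v ends -77 cm/s.
6–7 s: v starts -77 cm/s; Δx = -77·1 + ½·6·1² = -74 cm; v ends -71 cm/s.
x(7) = -6 + Σ Δx = -326 cm.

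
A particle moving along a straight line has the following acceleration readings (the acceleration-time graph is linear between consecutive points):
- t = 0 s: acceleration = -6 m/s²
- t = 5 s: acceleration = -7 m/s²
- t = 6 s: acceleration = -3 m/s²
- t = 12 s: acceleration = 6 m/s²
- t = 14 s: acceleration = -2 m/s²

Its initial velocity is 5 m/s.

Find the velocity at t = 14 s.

Δv equals the area under the a-t graph; then v = v₀ + Δv.
0–5 s: ½(-6 + -7)(5) = -32.5 m/s
5–6 s: ½(-7 + -3)(1) = -5 m/s
6–12 s: ½(-3 + 6)(6) = 9 m/s
12–14 s: ½(6 + -2)(2) = 4 m/s
Δv = -24.5 m/s, so v(14) = 5 + (-24.5) = -19.5 m/s.

-19.5 m/s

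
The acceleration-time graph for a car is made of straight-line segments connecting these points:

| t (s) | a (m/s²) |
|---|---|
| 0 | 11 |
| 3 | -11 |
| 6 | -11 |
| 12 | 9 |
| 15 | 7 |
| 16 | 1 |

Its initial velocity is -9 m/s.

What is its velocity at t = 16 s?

-20 m/s

Δv equals the area under the a-t graph; then v = v₀ + Δv.
0–3 s: ½(11 + -11)(3) = 0 m/s
3–6 s: -11 × 3 = -33 m/s
6–12 s: ½(-11 + 9)(6) = -6 m/s
12–15 s: ½(9 + 7)(3) = 24 m/s
15–16 s: ½(7 + 1)(1) = 4 m/s
Δv = -11 m/s, so v(16) = -9 + (-11) = -20 m/s.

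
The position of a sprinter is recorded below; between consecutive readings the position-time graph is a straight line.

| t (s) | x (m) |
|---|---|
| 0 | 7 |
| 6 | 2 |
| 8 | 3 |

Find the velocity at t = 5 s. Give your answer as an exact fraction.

-5/6 m/s

Velocity is the slope of the x-t graph on 0–6 s: (2 − 7)/(6 − 0) = -5/6 m/s.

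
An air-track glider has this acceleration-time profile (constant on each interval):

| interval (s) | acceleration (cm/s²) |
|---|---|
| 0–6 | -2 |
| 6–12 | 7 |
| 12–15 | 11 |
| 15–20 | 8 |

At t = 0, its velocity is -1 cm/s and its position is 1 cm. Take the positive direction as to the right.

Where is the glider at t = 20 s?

On each constant-a segment, Δv = aΔt and Δx = v₀Δt + ½aΔt²; chain segment to segment.
0–6 s: v starts -1 cm/s; Δx = -1·6 + ½·-2·6² = -42 cm; v ends -13 cm/s.
6–12 s: v starts -13 cm/s; Δx = -13·6 + ½·7·6² = 48 cm; v ends 29 cm/s.
12–15 s: v starts 29 cm/s; Δx = 29·3 + ½·11·3² = 136.5 cm; v ends 62 cm/s.
15–20 s: v starts 62 cm/s; Δx = 62·5 + ½·8·5² = 410 cm; v ends 102 cm/s.
x(20) = 1 + Σ Δx = 553.5 cm.

553.5 cm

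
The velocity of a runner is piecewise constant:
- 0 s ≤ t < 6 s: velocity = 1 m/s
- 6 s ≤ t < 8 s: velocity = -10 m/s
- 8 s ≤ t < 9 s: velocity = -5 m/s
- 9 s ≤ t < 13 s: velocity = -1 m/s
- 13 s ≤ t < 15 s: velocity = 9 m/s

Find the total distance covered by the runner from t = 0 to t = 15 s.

53 m

Distance (not displacement) is the total path length: add the absolute areas under v-t.
0–6 s: |1| × 6 = 6 m
6–8 s: |-10| × 2 = 20 m
8–9 s: |-5| × 1 = 5 m
9–13 s: |-1| × 4 = 4 m
13–15 s: |9| × 2 = 18 m
Total distance = 53 m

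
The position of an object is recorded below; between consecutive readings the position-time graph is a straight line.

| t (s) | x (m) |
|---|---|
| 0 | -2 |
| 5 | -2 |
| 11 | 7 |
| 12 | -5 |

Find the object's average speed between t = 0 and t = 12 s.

Average speed = (total path length)/(elapsed time); on a piecewise-linear x-t graph the path length is Σ|Δx|.
0–5 s: |Δx| = |-2 − -2| = 0 m
5–11 s: |Δx| = |7 − -2| = 9 m
11–12 s: |Δx| = |-5 − 7| = 12 m
Total path = 21 m; average speed = 21/12 = 1.75 m/s.

1.75 m/s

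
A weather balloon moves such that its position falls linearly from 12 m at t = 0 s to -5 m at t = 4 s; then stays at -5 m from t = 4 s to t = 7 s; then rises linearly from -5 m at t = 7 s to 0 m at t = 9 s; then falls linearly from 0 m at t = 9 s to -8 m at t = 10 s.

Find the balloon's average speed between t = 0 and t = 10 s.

Average speed = (total path length)/(elapsed time); on a piecewise-linear x-t graph the path length is Σ|Δx|.
0–4 s: |Δx| = |-5 − 12| = 17 m
4–7 s: |Δx| = |-5 − -5| = 0 m
7–9 s: |Δx| = |0 − -5| = 5 m
9–10 s: |Δx| = |-8 − 0| = 8 m
Total path = 30 m; average speed = 30/10 = 3 m/s.

3 m/s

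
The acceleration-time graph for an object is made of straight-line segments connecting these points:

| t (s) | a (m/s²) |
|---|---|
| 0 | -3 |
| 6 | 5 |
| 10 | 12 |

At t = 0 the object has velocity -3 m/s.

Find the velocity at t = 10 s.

Δv equals the area under the a-t graph; then v = v₀ + Δv.
0–6 s: ½(-3 + 5)(6) = 6 m/s
6–10 s: ½(5 + 12)(4) = 34 m/s
Δv = 40 m/s, so v(10) = -3 + (40) = 37 m/s.

37 m/s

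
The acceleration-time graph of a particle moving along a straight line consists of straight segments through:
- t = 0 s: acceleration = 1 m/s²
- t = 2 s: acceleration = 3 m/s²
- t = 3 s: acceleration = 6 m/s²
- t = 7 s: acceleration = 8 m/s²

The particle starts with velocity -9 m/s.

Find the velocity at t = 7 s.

27.5 m/s

Δv equals the area under the a-t graph; then v = v₀ + Δv.
0–2 s: ½(1 + 3)(2) = 4 m/s
2–3 s: ½(3 + 6)(1) = 4.5 m/s
3–7 s: ½(6 + 8)(4) = 28 m/s
Δv = 36.5 m/s, so v(7) = -9 + (36.5) = 27.5 m/s.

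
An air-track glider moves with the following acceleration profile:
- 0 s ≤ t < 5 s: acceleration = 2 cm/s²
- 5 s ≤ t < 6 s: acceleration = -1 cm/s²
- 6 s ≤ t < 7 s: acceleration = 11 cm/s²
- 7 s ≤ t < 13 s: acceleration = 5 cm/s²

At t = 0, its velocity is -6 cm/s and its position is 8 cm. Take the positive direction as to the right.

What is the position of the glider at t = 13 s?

On each constant-a segment, Δv = aΔt and Δx = v₀Δt + ½aΔt²; chain segment to segment.
0–5 s: v starts -6 cm/s; Δx = -6·5 + ½·2·5² = -5 cm; v ends 4 cm/s.
5–6 s: v starts 4 cm/s; Δx = 4·1 + ½·-1·1² = 3.5 cm; v ends 3 cm/s.
6–7 s: v starts 3 cm/s; Δx = 3·1 + ½·11·1² = 8.5 cm; v ends 14 cm/s.
7–13 s: v starts 14 cm/s; Δx = 14·6 + ½·5·6² = 174 cm; v ends 44 cm/s.
x(13) = 8 + Σ Δx = 189 cm.

189 cm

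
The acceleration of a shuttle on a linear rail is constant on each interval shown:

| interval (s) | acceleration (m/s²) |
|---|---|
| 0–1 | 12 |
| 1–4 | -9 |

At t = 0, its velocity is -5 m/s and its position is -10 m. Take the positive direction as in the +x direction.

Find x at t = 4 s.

-28.5 m

On each constant-a segment, Δv = aΔt and Δx = v₀Δt + ½aΔt²; chain segment to segment.
0–1 s: v starts -5 m/s; Δx = -5·1 + ½·12·1² = 1 m; v ends 7 m/s.
1–4 s: v starts 7 m/s; Δx = 7·3 + ½·-9·3² = -19.5 m; v ends -20 m/s.
x(4) = -10 + Σ Δx = -28.5 m.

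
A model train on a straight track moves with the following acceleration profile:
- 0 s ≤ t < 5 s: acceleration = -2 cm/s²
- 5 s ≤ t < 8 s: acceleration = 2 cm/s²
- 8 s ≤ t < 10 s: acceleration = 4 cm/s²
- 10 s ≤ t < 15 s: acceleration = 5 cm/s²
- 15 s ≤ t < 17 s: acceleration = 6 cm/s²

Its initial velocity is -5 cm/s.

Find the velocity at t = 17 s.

36 cm/s

Δv equals the area under the a-t graph; then v = v₀ + Δv.
0–5 s: -2 × 5 = -10 cm/s
5–8 s: 2 × 3 = 6 cm/s
8–10 s: 4 × 2 = 8 cm/s
10–15 s: 5 × 5 = 25 cm/s
15–17 s: 6 × 2 = 12 cm/s
Δv = 41 cm/s, so v(17) = -5 + (41) = 36 cm/s.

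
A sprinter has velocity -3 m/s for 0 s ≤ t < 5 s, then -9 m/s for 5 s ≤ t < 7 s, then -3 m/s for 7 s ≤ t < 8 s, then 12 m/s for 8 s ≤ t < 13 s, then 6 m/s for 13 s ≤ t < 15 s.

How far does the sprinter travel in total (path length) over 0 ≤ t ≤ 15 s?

108 m

Distance (not displacement) is the total path length: add the absolute areas under v-t.
0–5 s: |-3| × 5 = 15 m
5–7 s: |-9| × 2 = 18 m
7–8 s: |-3| × 1 = 3 m
8–13 s: |12| × 5 = 60 m
13–15 s: |6| × 2 = 12 m
Total distance = 108 m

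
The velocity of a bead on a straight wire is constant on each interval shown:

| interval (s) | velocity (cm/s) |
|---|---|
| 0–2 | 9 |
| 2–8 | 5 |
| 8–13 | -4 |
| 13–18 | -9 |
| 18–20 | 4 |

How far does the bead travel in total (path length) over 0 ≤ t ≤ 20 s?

Distance (not displacement) is the total path length: add the absolute areas under v-t.
0–2 s: |9| × 2 = 18 cm
2–8 s: |5| × 6 = 30 cm
8–13 s: |-4| × 5 = 20 cm
13–18 s: |-9| × 5 = 45 cm
18–20 s: |4| × 2 = 8 cm
Total distance = 121 cm

121 cm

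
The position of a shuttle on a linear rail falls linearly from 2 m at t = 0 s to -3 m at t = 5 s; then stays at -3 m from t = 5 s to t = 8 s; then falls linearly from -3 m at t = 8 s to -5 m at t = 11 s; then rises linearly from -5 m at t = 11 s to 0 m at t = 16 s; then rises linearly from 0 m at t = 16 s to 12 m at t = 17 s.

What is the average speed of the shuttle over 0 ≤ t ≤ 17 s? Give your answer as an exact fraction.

24/17 m/s

Average speed = (total path length)/(elapsed time); on a piecewise-linear x-t graph the path length is Σ|Δx|.
0–5 s: |Δx| = |-3 − 2| = 5 m
5–8 s: |Δx| = |-3 − -3| = 0 m
8–11 s: |Δx| = |-5 − -3| = 2 m
11–16 s: |Δx| = |0 − -5| = 5 m
16–17 s: |Δx| = |12 − 0| = 12 m
Total path = 24 m; average speed = 24/17 = 24/17 m/s.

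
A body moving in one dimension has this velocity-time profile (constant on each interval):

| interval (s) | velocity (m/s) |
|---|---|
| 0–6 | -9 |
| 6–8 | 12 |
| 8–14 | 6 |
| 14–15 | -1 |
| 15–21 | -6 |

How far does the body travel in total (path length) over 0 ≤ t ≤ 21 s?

Total distance travelled is ∫|v| dt — sum the magnitudes of each area piece.
0–6 s: |-9| × 6 = 54 m
6–8 s: |12| × 2 = 24 m
8–14 s: |6| × 6 = 36 m
14–15 s: |-1| × 1 = 1 m
15–21 s: |-6| × 6 = 36 m
Total distance = 151 m

151 m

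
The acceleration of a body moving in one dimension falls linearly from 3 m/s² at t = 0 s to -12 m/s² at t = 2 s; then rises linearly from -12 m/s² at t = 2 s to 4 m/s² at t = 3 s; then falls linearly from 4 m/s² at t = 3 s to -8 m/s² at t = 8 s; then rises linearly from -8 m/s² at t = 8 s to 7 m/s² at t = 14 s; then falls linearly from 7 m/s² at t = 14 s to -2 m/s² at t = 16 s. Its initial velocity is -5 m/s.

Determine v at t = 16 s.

-26 m/s

Δv equals the area under the a-t graph; then v = v₀ + Δv.
0–2 s: ½(3 + -12)(2) = -9 m/s
2–3 s: ½(-12 + 4)(1) = -4 m/s
3–8 s: ½(4 + -8)(5) = -10 m/s
8–14 s: ½(-8 + 7)(6) = -3 m/s
14–16 s: ½(7 + -2)(2) = 5 m/s
Δv = -21 m/s, so v(16) = -5 + (-21) = -26 m/s.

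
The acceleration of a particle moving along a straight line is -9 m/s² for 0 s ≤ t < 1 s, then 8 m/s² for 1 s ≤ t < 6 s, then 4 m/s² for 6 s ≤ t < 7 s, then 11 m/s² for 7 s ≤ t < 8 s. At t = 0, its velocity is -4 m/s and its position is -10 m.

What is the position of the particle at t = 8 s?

82 m

On each constant-a segment, Δv = aΔt and Δx = v₀Δt + ½aΔt²; chain segment to segment.
0–1 s: v starts -4 m/s; Δx = -4·1 + ½·-9·1² = -8.5 m; v ends -13 m/s.
1–6 s: v starts -13 m/s; Δx = -13·5 + ½·8·5² = 35 m; v ends 27 m/s.
6–7 s: v starts 27 m/s; Δx = 27·1 + ½·4·1² = 29 m; v ends 31 m/s.
7–8 s: v starts 31 m/s; Δx = 31·1 + ½·11·1² = 36.5 m; v ends 42 m/s.
x(8) = -10 + Σ Δx = 82 m.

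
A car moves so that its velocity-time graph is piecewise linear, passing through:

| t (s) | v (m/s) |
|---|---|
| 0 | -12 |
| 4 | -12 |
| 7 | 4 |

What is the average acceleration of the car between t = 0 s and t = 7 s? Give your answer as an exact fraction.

16/7 m/s²

Average acceleration = Δv/Δt = (4 − -12)/(7 − 0) = 16/7 m/s².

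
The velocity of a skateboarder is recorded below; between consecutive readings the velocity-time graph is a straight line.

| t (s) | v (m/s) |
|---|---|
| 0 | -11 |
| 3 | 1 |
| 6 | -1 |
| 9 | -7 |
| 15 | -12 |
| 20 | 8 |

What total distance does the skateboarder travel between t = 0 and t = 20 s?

111.75 m

Distance (not displacement) is the total path length: add the absolute areas under v-t.
0–3 s: v = 0 at t = 2.75 s; triangle areas 15.125 + 0.125 = 15.25 m
3–6 s: v = 0 at t = 4.5 s; triangle areas 0.75 + 0.75 = 1.5 m
6–9 s: |½(-1 + -7)(3)| = 12 m
9–15 s: |½(-7 + -12)(6)| = 57 m
15–20 s: v = 0 at t = 18 s; triangle areas 18 + 8 = 26 m
Total distance = 111.75 m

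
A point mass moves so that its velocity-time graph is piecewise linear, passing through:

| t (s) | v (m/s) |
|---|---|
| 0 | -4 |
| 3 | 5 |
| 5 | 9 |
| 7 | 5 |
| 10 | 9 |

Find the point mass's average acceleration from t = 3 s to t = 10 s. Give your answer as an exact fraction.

4/7 m/s²

Average acceleration = Δv/Δt = (9 − 5)/(10 − 3) = 4/7 m/s².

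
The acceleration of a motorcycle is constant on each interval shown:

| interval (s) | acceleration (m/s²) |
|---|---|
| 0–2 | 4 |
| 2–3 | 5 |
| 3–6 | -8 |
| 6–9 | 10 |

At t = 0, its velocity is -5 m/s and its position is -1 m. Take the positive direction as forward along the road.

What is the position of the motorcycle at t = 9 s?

-12.5 m

On each constant-a segment, Δv = aΔt and Δx = v₀Δt + ½aΔt²; chain segment to segment.
0–2 s: v starts -5 m/s; Δx = -5·2 + ½·4·2² = -2 m; v ends 3 m/s.
2–3 s: v starts 3 m/s; Δx = 3·1 + ½·5·1² = 5.5 m; v ends 8 m/s.
3–6 s: v starts 8 m/s; Δx = 8·3 + ½·-8·3² = -12 m; v ends -16 m/s.
6–9 s: v starts -16 m/s; Δx = -16·3 + ½·10·3² = -3 m; v ends 14 m/s.
x(9) = -1 + Σ Δx = -12.5 m.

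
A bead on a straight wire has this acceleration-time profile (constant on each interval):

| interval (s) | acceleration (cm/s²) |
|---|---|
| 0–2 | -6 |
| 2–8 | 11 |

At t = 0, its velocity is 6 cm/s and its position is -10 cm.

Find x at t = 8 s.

On each constant-a segment, Δv = aΔt and Δx = v₀Δt + ½aΔt²; chain segment to segment.
0–2 s: v starts 6 cm/s; Δx = 6·2 + ½·-6·2² = 0 cm; v ends -6 cm/s.
2–8 s: v starts -6 cm/s; Δx = -6·6 + ½·11·6² = 162 cm; v ends 60 cm/s.
x(8) = -10 + Σ Δx = 152 cm.

152 cm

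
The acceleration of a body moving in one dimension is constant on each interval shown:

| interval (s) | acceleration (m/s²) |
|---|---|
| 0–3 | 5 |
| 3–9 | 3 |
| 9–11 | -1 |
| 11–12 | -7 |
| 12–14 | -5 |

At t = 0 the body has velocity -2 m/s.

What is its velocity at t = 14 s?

Δv equals the area under the a-t graph; then v = v₀ + Δv.
0–3 s: 5 × 3 = 15 m/s
3–9 s: 3 × 6 = 18 m/s
9–11 s: -1 × 2 = -2 m/s
11–12 s: -7 × 1 = -7 m/s
12–14 s: -5 × 2 = -10 m/s
Δv = 14 m/s, so v(14) = -2 + (14) = 12 m/s.

12 m/s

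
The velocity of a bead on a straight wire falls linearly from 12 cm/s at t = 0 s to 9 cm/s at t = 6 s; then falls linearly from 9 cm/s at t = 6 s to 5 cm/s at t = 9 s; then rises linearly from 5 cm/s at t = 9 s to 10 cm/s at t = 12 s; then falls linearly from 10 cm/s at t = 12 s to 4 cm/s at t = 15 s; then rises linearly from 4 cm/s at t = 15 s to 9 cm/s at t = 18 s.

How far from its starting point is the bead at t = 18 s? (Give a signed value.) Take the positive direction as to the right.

147 cm

Displacement is the signed area under the v-t curve.
0–6 s: ½(12 + 9)(6) = 63 cm
6–9 s: ½(9 + 5)(3) = 21 cm
9–12 s: ½(5 + 10)(3) = 22.5 cm
12–15 s: ½(10 + 4)(3) = 21 cm
15–18 s: ½(4 + 9)(3) = 19.5 cm
Net displacement = 147 cm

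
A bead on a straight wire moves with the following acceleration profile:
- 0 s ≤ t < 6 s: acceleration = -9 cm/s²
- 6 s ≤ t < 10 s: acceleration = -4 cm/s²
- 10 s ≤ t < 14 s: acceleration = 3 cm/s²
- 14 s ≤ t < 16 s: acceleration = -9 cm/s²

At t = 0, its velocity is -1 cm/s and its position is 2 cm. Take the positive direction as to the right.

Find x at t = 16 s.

-814 cm

On each constant-a segment, Δv = aΔt and Δx = v₀Δt + ½aΔt²; chain segment to segment.
0–6 s: v starts -1 cm/s; Δx = -1·6 + ½·-9·6² = -168 cm; v ends -55 cm/s.
6–10 s: v starts -55 cm/s; Δx = -55·4 + ½·-4·4² = -252 cm; v ends -71 cm/s.
10–14 s: v starts -71 cm/s; Δx = -71·4 + ½·3·4² = -260 cm; v ends -59 cm/s.
14–16 s: v starts -59 cm/s; Δx = -59·2 + ½·-9·2² = -136 cm; v ends -77 cm/s.
x(16) = 2 + Σ Δx = -814 cm.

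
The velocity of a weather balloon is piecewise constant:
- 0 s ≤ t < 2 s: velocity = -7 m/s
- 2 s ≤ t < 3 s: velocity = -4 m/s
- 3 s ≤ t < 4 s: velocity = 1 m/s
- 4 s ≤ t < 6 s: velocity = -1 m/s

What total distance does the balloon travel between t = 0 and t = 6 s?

21 m

Total distance travelled is ∫|v| dt — sum the magnitudes of each area piece.
0–2 s: |-7| × 2 = 14 m
2–3 s: |-4| × 1 = 4 m
3–4 s: |1| × 1 = 1 m
4–6 s: |-1| × 2 = 2 m
Total distance = 21 m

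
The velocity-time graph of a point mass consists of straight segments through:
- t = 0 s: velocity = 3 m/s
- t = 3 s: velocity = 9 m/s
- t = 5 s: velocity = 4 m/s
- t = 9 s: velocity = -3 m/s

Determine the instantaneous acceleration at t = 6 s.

-1.75 m/s²

Acceleration is the slope of the v-t graph on 5–9 s: (-3 − 4)/(9 − 5) = -1.75 m/s².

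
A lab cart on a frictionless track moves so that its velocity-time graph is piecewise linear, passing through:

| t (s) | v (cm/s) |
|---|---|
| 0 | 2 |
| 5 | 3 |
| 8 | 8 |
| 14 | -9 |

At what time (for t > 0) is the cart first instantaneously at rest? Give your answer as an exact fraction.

v changes sign on 8–14 s (from 8 to -9); the graph is linear there, so v = 0 at t = 8 + (-8)·(14 − 8)/(-9 − 8) = 184/17 s.

t = 184/17 s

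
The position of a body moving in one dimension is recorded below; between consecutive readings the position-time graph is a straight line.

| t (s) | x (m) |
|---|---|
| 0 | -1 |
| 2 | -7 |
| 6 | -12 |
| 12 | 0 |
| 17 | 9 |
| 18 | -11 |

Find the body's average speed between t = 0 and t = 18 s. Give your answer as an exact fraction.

26/9 m/s

Average speed = (total path length)/(elapsed time); on a piecewise-linear x-t graph the path length is Σ|Δx|.
0–2 s: |Δx| = |-7 − -1| = 6 m
2–6 s: |Δx| = |-12 − -7| = 5 m
6–12 s: |Δx| = |0 − -12| = 12 m
12–17 s: |Δx| = |9 − 0| = 9 m
17–18 s: |Δx| = |-11 − 9| = 20 m
Total path = 52 m; average speed = 52/18 = 26/9 m/s.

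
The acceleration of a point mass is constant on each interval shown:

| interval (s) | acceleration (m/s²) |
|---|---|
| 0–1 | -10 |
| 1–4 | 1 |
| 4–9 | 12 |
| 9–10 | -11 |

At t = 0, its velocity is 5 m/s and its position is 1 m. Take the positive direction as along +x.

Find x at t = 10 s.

On each constant-a segment, Δv = aΔt and Δx = v₀Δt + ½aΔt²; chain segment to segment.
0–1 s: v starts 5 m/s; Δx = 5·1 + ½·-10·1² = 0 m; v ends -5 m/s.
1–4 s: v starts -5 m/s; Δx = -5·3 + ½·1·3² = -10.5 m; v ends -2 m/s.
4–9 s: v starts -2 m/s; Δx = -2·5 + ½·12·5² = 140 m; v ends 58 m/s.
9–10 s: v starts 58 m/s; Δx = 58·1 + ½·-11·1² = 52.5 m; v ends 47 m/s.
x(10) = 1 + Σ Δx = 183 m.

183 m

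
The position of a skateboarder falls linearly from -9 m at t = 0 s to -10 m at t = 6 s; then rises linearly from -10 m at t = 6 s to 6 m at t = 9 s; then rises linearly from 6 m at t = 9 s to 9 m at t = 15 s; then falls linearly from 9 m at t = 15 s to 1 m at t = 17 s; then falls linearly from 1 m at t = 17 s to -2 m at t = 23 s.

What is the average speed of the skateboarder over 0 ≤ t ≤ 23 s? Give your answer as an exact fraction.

31/23 m/s

Average speed = (total path length)/(elapsed time); on a piecewise-linear x-t graph the path length is Σ|Δx|.
0–6 s: |Δx| = |-10 − -9| = 1 m
6–9 s: |Δx| = |6 − -10| = 16 m
9–15 s: |Δx| = |9 − 6| = 3 m
15–17 s: |Δx| = |1 − 9| = 8 m
17–23 s: |Δx| = |-2 − 1| = 3 m
Total path = 31 m; average speed = 31/23 = 31/23 m/s.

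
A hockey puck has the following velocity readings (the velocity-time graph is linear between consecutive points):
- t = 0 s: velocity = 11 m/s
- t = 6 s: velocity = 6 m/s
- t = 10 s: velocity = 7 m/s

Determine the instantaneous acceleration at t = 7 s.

Acceleration is the slope of the v-t graph on 6–10 s: (7 − 6)/(10 − 6) = 0.25 m/s².

0.25 m/s²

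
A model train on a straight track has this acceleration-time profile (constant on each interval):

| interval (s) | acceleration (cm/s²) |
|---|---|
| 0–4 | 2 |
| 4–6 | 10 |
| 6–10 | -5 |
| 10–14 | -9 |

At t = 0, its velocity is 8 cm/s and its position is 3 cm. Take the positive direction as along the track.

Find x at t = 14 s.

199 cm

On each constant-a segment, Δv = aΔt and Δx = v₀Δt + ½aΔt²; chain segment to segment.
0–4 s: v starts 8 cm/s; Δx = 8·4 + ½·2·4² = 48 cm; v ends 16 cm/s.
4–6 s: v starts 16 cm/s; Δx = 16·2 + ½·10·2² = 52 cm; v ends 36 cm/s.
6–10 s: v starts 36 cm/s; Δx = 36·4 + ½·-5·4² = 104 cm; v ends 16 cm/s.
10–14 s: v starts 16 cm/s; Δx = 16·4 + ½·-9·4² = -8 cm; v ends -20 cm/s.
x(14) = 3 + Σ Δx = 199 cm.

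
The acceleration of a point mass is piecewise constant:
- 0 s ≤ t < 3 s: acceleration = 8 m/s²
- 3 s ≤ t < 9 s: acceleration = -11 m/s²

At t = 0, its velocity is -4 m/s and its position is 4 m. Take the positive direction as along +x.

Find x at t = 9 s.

On each constant-a segment, Δv = aΔt and Δx = v₀Δt + ½aΔt²; chain segment to segment.
0–3 s: v starts -4 m/s; Δx = -4·3 + ½·8·3² = 24 m; v ends 20 m/s.
3–9 s: v starts 20 m/s; Δx = 20·6 + ½·-11·6² = -78 m; v ends -46 m/s.
x(9) = 4 + Σ Δx = -50 m.

-50 m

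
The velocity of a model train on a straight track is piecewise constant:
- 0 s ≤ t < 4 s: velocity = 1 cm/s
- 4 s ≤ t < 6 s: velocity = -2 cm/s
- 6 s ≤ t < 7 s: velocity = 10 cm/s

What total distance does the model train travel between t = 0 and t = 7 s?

Total distance travelled is ∫|v| dt — sum the magnitudes of each area piece.
0–4 s: |1| × 4 = 4 cm
4–6 s: |-2| × 2 = 4 cm
6–7 s: |10| × 1 = 10 cm
Total distance = 18 cm

18 cm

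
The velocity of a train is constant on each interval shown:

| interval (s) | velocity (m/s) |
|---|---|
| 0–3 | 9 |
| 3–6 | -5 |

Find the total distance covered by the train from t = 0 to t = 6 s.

Total distance travelled is ∫|v| dt — sum the magnitudes of each area piece.
0–3 s: |9| × 3 = 27 m
3–6 s: |-5| × 3 = 15 m
Total distance = 42 m

42 m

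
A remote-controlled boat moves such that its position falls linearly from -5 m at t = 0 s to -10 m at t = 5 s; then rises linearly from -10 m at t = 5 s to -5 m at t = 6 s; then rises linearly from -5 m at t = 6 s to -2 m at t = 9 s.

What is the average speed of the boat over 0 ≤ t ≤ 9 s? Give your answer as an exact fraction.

Average speed = (total path length)/(elapsed time); on a piecewise-linear x-t graph the path length is Σ|Δx|.
0–5 s: |Δx| = |-10 − -5| = 5 m
5–6 s: |Δx| = |-5 − -10| = 5 m
6–9 s: |Δx| = |-2 − -5| = 3 m
Total path = 13 m; average speed = 13/9 = 13/9 m/s.

13/9 m/s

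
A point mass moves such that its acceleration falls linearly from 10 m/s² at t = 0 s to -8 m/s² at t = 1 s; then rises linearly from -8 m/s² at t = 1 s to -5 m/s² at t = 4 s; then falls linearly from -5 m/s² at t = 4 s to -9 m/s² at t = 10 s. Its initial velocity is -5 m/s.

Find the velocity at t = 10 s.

Δv equals the area under the a-t graph; then v = v₀ + Δv.
0–1 s: ½(10 + -8)(1) = 1 m/s
1–4 s: ½(-8 + -5)(3) = -19.5 m/s
4–10 s: ½(-5 + -9)(6) = -42 m/s
Δv = -60.5 m/s, so v(10) = -5 + (-60.5) = -65.5 m/s.

-65.5 m/s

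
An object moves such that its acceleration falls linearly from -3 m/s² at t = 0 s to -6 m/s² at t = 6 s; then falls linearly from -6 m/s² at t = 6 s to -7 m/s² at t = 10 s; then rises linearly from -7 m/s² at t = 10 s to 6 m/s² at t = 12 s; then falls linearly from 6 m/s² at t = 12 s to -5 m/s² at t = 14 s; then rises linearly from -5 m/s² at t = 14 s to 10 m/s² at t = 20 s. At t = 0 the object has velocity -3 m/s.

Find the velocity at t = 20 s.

-41 m/s

Δv equals the area under the a-t graph; then v = v₀ + Δv.
0–6 s: ½(-3 + -6)(6) = -27 m/s
6–10 s: ½(-6 + -7)(4) = -26 m/s
10–12 s: ½(-7 + 6)(2) = -1 m/s
12–14 s: ½(6 + -5)(2) = 1 m/s
14–20 s: ½(-5 + 10)(6) = 15 m/s
Δv = -38 m/s, so v(20) = -3 + (-38) = -41 m/s.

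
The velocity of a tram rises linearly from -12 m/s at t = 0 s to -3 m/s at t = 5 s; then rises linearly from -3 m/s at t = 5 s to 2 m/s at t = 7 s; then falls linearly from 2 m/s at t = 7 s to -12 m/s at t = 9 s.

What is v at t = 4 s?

-4.8 m/s

On 0–5 s the graph is linear from -12 to -3 m/s: v(4) = -12 + (-3 − -12)·(4 − 0)/(5 − 0) = -4.8 m/s.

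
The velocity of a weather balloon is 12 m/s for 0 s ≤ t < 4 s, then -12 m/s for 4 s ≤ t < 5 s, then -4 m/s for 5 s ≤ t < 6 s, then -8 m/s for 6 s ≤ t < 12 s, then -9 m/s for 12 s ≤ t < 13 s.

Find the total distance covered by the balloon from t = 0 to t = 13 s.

121 m

Distance (not displacement) is the total path length: add the absolute areas under v-t.
0–4 s: |12| × 4 = 48 m
4–5 s: |-12| × 1 = 12 m
5–6 s: |-4| × 1 = 4 m
6–12 s: |-8| × 6 = 48 m
12–13 s: |-9| × 1 = 9 m
Total distance = 121 m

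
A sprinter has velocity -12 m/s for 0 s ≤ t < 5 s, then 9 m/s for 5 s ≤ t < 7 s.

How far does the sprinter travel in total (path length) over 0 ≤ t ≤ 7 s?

Total distance travelled is ∫|v| dt — sum the magnitudes of each area piece.
0–5 s: |-12| × 5 = 60 m
5–7 s: |9| × 2 = 18 m
Total distance = 78 m

78 m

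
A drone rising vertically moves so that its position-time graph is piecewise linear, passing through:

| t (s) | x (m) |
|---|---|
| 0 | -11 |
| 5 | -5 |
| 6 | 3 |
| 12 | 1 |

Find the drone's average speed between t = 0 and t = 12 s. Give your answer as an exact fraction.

Average speed = (total path length)/(elapsed time); on a piecewise-linear x-t graph the path length is Σ|Δx|.
0–5 s: |Δx| = |-5 − -11| = 6 m
5–6 s: |Δx| = |3 − -5| = 8 m
6–12 s: |Δx| = |1 − 3| = 2 m
Total path = 16 m; average speed = 16/12 = 4/3 m/s.

4/3 m/s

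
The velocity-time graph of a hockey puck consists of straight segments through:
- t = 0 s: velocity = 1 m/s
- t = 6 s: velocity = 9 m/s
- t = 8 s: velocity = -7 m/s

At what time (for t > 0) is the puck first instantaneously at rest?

v changes sign on 6–8 s (from 9 to -7); the graph is linear there, so v = 0 at t = 6 + (-9)·(8 − 6)/(-7 − 9) = 7.125 s.

t = 7.125 s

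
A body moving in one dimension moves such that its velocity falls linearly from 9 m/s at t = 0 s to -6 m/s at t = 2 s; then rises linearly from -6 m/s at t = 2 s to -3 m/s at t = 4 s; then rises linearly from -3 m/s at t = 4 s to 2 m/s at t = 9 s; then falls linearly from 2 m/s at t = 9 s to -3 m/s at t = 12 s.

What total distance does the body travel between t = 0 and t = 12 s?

Total distance travelled is ∫|v| dt — sum the magnitudes of each area piece.
0–2 s: v = 0 at t = 1.2 s; triangle areas 5.4 + 2.4 = 7.8 m
2–4 s: |½(-6 + -3)(2)| = 9 m
4–9 s: v = 0 at t = 7 s; triangle areas 4.5 + 2 = 6.5 m
9–12 s: v = 0 at t = 10.2 s; triangle areas 1.2 + 2.7 = 3.9 m
Total distance = 27.2 m

27.2 m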